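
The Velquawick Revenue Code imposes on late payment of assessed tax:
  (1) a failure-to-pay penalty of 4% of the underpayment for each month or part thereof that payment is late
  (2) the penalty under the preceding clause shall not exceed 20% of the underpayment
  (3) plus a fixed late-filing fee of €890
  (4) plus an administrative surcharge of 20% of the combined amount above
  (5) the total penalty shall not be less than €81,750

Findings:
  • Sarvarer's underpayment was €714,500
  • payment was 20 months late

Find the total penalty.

Accrued rate: 4% × 20 = 80%, capped at 20% → 20%
Failure-to-pay penalty: 20% of €714,500 = €142,900
Penalty before surcharge: €142,900 + €890 = €143,790
Administrative surcharge: 20% of €143,790 = €28,758
Total penalty: €143,790 + €28,758 = €172,548
Minimum €81,750: €172,548 meets the minimum, no increase.

€172,548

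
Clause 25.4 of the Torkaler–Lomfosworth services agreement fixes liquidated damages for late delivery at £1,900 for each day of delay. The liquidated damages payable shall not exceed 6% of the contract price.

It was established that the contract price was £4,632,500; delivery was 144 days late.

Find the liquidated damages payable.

£273,600

Per-day damages: 144 × £1,900 = £273,600
Cap: 6% of £4,632,500 = £277,950
Cap at £277,950: £273,600 is within the cap, no reduction.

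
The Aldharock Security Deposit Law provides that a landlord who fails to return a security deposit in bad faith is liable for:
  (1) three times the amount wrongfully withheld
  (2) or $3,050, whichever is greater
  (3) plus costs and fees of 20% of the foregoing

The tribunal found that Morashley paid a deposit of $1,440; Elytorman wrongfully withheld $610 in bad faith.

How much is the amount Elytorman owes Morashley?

Trebled: 3 × $610 = $1,830
Minimum $3,050: $1,830 is below the minimum → $3,050
Costs and fees: 20% of $3,050 = $610
Total recovery: $3,050 + $610 = $3,660

$3,660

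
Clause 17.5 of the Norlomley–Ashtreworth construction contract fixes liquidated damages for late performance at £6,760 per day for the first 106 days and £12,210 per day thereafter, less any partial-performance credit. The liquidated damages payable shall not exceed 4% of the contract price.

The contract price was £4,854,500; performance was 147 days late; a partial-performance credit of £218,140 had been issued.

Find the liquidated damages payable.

First 106 days: 106 × £6,760 = £716,560
Remaining days: (147 − 106) × £12,210 = £500,610
Accrued per-day damages: £716,560 + £500,610 = £1,217,170
Less partial-performance credit: £1,217,170 − £218,140 = £999,030
Cap: 4% of £4,854,500 = £194,180
Cap at £194,180: £999,030 exceeds the cap → £194,180

£194,180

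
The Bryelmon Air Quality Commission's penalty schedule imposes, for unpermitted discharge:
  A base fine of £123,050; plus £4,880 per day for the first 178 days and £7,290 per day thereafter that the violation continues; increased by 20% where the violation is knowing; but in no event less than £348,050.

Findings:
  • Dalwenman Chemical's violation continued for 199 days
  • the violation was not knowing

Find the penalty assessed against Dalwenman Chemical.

First 178 days: 178 × £4,880 = £868,640
Remaining days: (199 − 178) × £7,290 = £153,090
Per-day component: £868,640 + £153,090 = £1,021,730
Base plus per-day: £123,050 + £1,021,730 = £1,144,780
The violation was not knowing: no 20% increase.
Minimum £348,050: £1,144,780 meets the minimum, no increase.

£1,144,780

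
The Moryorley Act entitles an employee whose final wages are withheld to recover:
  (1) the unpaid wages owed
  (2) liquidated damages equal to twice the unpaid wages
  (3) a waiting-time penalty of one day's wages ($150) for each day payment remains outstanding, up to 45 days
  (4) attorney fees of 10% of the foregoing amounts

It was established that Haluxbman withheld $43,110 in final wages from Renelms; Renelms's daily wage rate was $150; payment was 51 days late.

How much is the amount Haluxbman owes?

Doubled: 2 × $43,110 = $86,220
Penalty days: min(51, 45) = 45
Waiting-time penalty: 45 × $150 = $6,750
Subtotal: $43,110 + $86,220 + $6,750 = $136,080
Attorney fees: 10% of $136,080 = $13,608
Total award: $136,080 + $13,608 = $149,688

$149,688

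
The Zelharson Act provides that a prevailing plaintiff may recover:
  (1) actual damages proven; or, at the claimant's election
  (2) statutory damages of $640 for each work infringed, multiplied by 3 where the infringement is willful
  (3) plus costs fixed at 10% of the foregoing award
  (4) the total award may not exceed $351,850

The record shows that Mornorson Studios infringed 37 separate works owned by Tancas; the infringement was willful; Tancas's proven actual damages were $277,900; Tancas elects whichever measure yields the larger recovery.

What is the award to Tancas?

Statutory damages: 37 × $640 = $23,680
Trebled: 3 × $23,680 = $71,040
Greater of actual damages ($277,900) or enhanced statutory damages ($71,040): $277,900
Costs: 10% of $277,900 = $27,790
Award plus costs: $277,900 + $27,790 = $305,690
Cap at $351,850: $305,690 is within the cap, no reduction.

Award: $305,690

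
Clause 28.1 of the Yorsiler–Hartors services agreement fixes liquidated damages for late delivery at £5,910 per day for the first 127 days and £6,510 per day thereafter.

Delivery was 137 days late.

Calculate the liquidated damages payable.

First 127 days: 127 × £5,910 = £750,570
Remaining days: (137 − 127) × £6,510 = £65,100
Accrued per-day damages: £750,570 + £65,100 = £815,670

£815,670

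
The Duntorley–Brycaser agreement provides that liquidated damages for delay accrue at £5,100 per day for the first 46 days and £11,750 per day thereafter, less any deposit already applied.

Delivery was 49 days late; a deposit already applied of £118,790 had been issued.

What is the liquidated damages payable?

First 46 days: 46 × £5,100 = £234,600
Remaining days: (49 − 46) × £11,750 = £35,250
Accrued per-day damages: £234,600 + £35,250 = £269,850
Less deposit already applied: £269,850 − £118,790 = £151,060

£151,060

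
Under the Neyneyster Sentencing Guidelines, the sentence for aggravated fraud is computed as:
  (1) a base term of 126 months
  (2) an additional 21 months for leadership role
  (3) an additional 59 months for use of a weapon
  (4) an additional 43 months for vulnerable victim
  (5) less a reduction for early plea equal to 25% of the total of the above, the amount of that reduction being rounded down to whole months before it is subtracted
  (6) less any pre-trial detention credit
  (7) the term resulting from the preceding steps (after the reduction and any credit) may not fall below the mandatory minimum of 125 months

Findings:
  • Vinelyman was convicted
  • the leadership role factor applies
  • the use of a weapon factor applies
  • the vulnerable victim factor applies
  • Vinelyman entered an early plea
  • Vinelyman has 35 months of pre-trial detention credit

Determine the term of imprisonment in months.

Leadership role enhancement: +21 months
Use of a weapon enhancement: +59 months
Vulnerable victim enhancement: +43 months
Adjusted term: 126 months + 21 months + 59 months + 43 months = 249 months
Early plea reduction: 25% of 249 months = 62 months (rounded down)
After reduction: 249 − 62 = 187 months
Less pre-trial detention credit: 187 months − 35 months = 152 months
Minimum 125 months: 152 months meets the minimum, no increase.

152 months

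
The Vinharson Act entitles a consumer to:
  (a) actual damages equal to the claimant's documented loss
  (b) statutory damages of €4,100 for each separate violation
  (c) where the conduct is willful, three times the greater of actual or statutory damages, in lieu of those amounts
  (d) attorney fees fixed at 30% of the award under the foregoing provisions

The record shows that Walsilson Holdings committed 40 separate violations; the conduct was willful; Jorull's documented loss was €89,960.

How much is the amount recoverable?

Statutory damages: 40 × €4,100 = €164,000
Greater of actual damages (€89,960) or statutory damages (€164,000): €164,000
Trebled: 3 × €164,000 = €492,000
Attorney fees: 30% of €492,000 = €147,600
Total recovery: €492,000 + €147,600 = €639,600

€639,600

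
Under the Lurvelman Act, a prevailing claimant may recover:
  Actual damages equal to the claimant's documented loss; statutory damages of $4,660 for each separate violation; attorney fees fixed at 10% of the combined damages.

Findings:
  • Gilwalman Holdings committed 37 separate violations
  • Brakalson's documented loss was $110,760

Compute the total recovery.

Statutory damages: 37 × $4,660 = $172,420
Combined damages: $110,760 + $172,420 = $283,180
Attorney fees: 10% of $283,180 = $28,318
Total recovery: $283,180 + $28,318 = $311,498

$311,498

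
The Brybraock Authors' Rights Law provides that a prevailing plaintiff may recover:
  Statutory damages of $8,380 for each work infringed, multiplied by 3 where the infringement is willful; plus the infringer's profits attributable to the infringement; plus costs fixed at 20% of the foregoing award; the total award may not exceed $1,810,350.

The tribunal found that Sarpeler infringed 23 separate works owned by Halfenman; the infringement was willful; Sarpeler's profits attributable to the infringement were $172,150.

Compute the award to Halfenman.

$900,444

Statutory damages: 23 × $8,380 = $192,740
Trebled: 3 × $192,740 = $578,220
Combined award: $578,220 + $172,150 = $750,370
Costs: 20% of $750,370 = $150,074
Award plus costs: $750,370 + $150,074 = $900,444
Cap at $1,810,350: $900,444 is within the cap, no reduction.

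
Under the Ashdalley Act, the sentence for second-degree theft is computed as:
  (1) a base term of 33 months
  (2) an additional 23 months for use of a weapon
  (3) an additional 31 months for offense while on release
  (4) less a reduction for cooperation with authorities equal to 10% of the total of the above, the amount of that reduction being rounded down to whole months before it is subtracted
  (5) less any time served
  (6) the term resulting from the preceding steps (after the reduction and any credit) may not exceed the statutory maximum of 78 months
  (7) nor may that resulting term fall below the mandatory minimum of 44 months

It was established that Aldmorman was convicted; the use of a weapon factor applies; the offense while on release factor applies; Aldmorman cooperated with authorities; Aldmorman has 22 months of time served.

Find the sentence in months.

Use of a weapon enhancement: +23 months
Offense while on release enhancement: +31 months
Adjusted term: 33 months + 23 months + 31 months = 87 months
Cooperation with authorities reduction: 10% of 87 months = 8 months (rounded down)
After reduction: 87 − 8 = 79 months
Less time served: 79 months − 22 months = 57 months
Cap at 78 months: 57 months is within the cap, no reduction.
Minimum 44 months: 57 months meets the minimum, no increase.

57 months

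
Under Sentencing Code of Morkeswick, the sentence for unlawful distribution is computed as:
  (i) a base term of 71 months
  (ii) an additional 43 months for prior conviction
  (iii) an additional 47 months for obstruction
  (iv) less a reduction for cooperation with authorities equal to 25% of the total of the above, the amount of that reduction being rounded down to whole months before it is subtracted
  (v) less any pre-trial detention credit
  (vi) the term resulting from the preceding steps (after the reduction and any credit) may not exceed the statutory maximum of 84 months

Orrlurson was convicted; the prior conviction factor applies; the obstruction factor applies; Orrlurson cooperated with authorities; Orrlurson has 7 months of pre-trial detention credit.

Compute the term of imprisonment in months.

84 months

Prior conviction enhancement: +43 months
Obstruction enhancement: +47 months
Adjusted term: 71 months + 43 months + 47 months = 161 months
Cooperation with authorities reduction: 25% of 161 months = 40 months (rounded down)
After reduction: 161 − 40 = 121 months
Less pre-trial detention credit: 121 months − 7 months = 114 months
Cap at 84 months: 114 months exceeds the cap → 84 months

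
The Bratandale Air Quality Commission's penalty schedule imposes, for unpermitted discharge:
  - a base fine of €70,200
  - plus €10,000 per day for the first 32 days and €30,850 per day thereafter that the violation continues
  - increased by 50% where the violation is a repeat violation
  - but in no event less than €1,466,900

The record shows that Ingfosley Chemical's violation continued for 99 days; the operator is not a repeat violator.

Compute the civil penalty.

€2,457,150

First 32 days: 32 × €10,000 = €320,000
Remaining days: (99 − 32) × €30,850 = €2,066,950
Per-day component: €320,000 + €2,066,950 = €2,386,950
Base plus per-day: €70,200 + €2,386,950 = €2,457,150
The operator is not a repeat violator: no 50% increase.
Minimum €1,466,900: €2,457,150 meets the minimum, no increase.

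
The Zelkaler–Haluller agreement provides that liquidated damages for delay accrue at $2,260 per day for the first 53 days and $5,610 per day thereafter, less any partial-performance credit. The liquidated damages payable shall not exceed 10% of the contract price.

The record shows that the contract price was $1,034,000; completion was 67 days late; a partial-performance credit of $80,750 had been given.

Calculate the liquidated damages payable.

First 53 days: 53 × $2,260 = $119,780
Remaining days: (67 − 53) × $5,610 = $78,540
Accrued per-day damages: $119,780 + $78,540 = $198,320
Less partial-performance credit: $198,320 − $80,750 = $117,570
Cap: 10% of $1,034,000 = $103,400
Cap at $103,400: $117,570 exceeds the cap → $103,400

Liquidated damages: $103,400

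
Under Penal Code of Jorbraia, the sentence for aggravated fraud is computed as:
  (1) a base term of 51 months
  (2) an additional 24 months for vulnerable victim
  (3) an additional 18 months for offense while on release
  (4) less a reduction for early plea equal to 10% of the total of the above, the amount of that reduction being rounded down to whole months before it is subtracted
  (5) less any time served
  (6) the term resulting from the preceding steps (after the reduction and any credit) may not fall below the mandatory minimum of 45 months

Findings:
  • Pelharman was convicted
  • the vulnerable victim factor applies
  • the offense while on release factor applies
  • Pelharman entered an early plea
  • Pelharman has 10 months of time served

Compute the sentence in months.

74 months

Vulnerable victim enhancement: +24 months
Offense while on release enhancement: +18 months
Adjusted term: 51 months + 24 months + 18 months = 93 months
Early plea reduction: 10% of 93 months = 9 months (rounded down)
After reduction: 93 − 9 = 84 months
Less time served: 84 months − 10 months = 74 months
Minimum 45 months: 74 months meets the minimum, no increase.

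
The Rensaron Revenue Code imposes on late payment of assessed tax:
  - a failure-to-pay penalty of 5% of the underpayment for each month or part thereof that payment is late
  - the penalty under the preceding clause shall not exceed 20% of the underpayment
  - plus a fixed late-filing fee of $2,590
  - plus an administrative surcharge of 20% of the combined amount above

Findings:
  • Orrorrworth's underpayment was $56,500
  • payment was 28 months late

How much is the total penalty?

$16,668

Accrued rate: 5% × 28 = 140%, capped at 20% → 20%
Failure-to-pay penalty: 20% of $56,500 = $11,300
Penalty before surcharge: $11,300 + $2,590 = $13,890
Administrative surcharge: 20% of $13,890 = $2,778
Total penalty: $13,890 + $2,778 = $16,668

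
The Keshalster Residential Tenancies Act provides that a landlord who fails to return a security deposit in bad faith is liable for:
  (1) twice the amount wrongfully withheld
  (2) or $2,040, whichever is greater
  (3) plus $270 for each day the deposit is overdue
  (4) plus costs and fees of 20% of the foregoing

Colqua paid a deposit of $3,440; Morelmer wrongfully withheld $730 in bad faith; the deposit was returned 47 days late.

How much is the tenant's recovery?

$17,676

Doubled: 2 × $730 = $1,460
Minimum $2,040: $1,460 is below the minimum → $2,040
Late-return penalty: 47 × $270 = $12,690
Damages plus late penalty: $2,040 + $12,690 = $14,730
Costs and fees: 20% of $14,730 = $2,946
Total recovery: $14,730 + $2,946 = $17,676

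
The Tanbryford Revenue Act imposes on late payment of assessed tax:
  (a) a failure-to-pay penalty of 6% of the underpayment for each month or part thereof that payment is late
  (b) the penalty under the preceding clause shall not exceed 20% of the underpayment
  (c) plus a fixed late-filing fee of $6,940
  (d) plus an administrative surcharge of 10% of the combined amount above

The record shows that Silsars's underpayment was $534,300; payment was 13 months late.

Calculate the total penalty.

Penalty: $125,180

Accrued rate: 6% × 13 = 78%, capped at 20% → 20%
Failure-to-pay penalty: 20% of $534,300 = $106,860
Penalty before surcharge: $106,860 + $6,940 = $113,800
Administrative surcharge: 10% of $113,800 = $11,380
Total penalty: $113,800 + $11,380 = $125,180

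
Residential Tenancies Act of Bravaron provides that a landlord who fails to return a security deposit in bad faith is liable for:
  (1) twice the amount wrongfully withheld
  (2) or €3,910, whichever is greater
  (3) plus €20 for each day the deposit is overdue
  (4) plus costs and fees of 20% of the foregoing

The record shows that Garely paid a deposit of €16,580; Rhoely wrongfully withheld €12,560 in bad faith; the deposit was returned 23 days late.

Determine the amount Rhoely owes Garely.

Doubled: 2 × €12,560 = €25,120
Minimum €3,910: €25,120 meets the minimum, no increase.
Late-return penalty: 23 × €20 = €460
Damages plus late penalty: €25,120 + €460 = €25,580
Costs and fees: 20% of €25,580 = €5,116
Total recovery: €25,580 + €5,116 = €30,696

Recovery: €30,696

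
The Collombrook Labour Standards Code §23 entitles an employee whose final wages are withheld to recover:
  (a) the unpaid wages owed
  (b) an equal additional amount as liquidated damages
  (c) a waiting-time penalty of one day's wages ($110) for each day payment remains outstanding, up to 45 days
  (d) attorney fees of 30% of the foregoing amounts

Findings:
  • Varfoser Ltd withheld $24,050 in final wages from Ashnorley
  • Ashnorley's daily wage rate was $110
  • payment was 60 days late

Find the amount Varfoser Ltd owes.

$68,965

Liquidated damages (equal amount): $24,050
Penalty days: min(60, 45) = 45
Waiting-time penalty: 45 × $110 = $4,950
Subtotal: $24,050 + $24,050 + $4,950 = $53,050
Attorney fees: 30% of $53,050 = $15,915
Total award: $53,050 + $15,915 = $68,965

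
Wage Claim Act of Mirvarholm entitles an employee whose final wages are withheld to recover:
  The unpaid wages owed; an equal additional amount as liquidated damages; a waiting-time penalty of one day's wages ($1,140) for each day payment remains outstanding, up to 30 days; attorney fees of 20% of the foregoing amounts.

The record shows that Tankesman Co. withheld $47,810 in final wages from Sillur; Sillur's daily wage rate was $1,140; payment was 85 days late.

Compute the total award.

$155,784

Liquidated damages (equal amount): $47,810
Penalty days: min(85, 30) = 30
Waiting-time penalty: 30 × $1,140 = $34,200
Subtotal: $47,810 + $47,810 + $34,200 = $129,820
Attorney fees: 20% of $129,820 = $25,964
Total award: $129,820 + $25,964 = $155,784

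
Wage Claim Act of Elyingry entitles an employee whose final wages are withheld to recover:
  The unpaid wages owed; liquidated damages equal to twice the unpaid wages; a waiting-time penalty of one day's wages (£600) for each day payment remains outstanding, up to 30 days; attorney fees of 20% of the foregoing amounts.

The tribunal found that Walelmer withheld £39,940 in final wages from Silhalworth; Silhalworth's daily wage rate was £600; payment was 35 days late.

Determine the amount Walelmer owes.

£165,384

Doubled: 2 × £39,940 = £79,880
Penalty days: min(35, 30) = 30
Waiting-time penalty: 30 × £600 = £18,000
Subtotal: £39,940 + £79,880 + £18,000 = £137,820
Attorney fees: 20% of £137,820 = £27,564
Total award: £137,820 + £27,564 = £165,384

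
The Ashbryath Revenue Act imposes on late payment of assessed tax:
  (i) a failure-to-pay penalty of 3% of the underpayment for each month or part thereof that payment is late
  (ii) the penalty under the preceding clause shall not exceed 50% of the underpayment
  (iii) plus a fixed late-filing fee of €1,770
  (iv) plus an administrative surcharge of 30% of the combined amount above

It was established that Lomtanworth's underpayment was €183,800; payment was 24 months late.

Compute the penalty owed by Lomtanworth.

Accrued rate: 3% × 24 = 72%, capped at 50% → 50%
Failure-to-pay penalty: 50% of €183,800 = €91,900
Penalty before surcharge: €91,900 + €1,770 = €93,670
Administrative surcharge: 30% of €93,670 = €28,101
Total penalty: €93,670 + €28,101 = €121,771

€121,771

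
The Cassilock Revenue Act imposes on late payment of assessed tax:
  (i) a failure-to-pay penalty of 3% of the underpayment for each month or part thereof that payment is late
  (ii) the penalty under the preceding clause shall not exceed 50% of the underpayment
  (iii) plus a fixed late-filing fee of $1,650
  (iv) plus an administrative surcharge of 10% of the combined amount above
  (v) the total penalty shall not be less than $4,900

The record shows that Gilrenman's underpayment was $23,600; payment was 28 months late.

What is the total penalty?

Penalty: $14,795

Accrued rate: 3% × 28 = 84%, capped at 50% → 50%
Failure-to-pay penalty: 50% of $23,600 = $11,800
Penalty before surcharge: $11,800 + $1,650 = $13,450
Administrative surcharge: 10% of $13,450 = $1,345
Total penalty: $13,450 + $1,345 = $14,795
Minimum $4,900: $14,795 meets the minimum, no increase.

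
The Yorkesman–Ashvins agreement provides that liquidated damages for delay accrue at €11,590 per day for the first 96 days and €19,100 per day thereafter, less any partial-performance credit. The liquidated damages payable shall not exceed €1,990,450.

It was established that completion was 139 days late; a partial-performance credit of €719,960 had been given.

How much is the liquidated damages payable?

€1,213,980

First 96 days: 96 × €11,590 = €1,112,640
Remaining days: (139 − 96) × €19,100 = €821,300
Accrued per-day damages: €1,112,640 + €821,300 = €1,933,940
Less partial-performance credit: €1,933,940 − €719,960 = €1,213,980
Cap at €1,990,450: €1,213,980 is within the cap, no reduction.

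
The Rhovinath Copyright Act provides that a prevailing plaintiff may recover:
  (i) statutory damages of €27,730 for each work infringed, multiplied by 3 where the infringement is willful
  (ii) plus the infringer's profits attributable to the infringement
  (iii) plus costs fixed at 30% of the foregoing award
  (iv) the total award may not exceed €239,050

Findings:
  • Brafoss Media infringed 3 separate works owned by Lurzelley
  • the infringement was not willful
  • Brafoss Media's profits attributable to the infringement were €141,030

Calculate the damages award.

€239,050

Statutory damages: 3 × €27,730 = €83,190
Infringement not willful: no ×3 enhancement.
Combined award: €83,190 + €141,030 = €224,220
Costs: 30% of €224,220 = €67,266
Award plus costs: €224,220 + €67,266 = €291,486
Cap at €239,050: €291,486 exceeds the cap → €239,050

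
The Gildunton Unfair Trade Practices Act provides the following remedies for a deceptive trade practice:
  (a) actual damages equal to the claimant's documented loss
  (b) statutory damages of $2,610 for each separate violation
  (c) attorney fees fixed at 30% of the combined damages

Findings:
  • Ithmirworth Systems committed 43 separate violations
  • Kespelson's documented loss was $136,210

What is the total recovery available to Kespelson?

Statutory damages: 43 × $2,610 = $112,230
Combined damages: $136,210 + $112,230 = $248,440
Attorney fees: 30% of $248,440 = $74,532
Total recovery: $248,440 + $74,532 = $322,972

$322,972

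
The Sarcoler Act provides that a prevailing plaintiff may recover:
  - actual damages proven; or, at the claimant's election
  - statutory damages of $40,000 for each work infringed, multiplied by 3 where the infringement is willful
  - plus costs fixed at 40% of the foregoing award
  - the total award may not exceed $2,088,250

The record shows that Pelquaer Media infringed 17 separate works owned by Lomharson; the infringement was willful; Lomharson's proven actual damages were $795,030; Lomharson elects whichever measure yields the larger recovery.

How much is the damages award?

Statutory damages: 17 × $40,000 = $680,000
Trebled: 3 × $680,000 = $2,040,000
Greater of actual damages ($795,030) or enhanced statutory damages ($2,040,000): $2,040,000
Costs: 40% of $2,040,000 = $816,000
Award plus costs: $2,040,000 + $816,000 = $2,856,000
Cap at $2,088,250: $2,856,000 exceeds the cap → $2,088,250

$2,088,250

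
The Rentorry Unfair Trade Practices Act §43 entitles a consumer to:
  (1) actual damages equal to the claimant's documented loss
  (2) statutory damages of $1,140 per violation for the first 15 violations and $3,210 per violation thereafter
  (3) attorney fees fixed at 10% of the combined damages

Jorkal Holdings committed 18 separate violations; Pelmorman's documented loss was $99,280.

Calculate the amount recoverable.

$138,611

First 15 violations: 15 × $1,140 = $17,100
Remaining violations: (18 − 15) × $3,210 = $9,630
Statutory damages: $17,100 + $9,630 = $26,730
Combined damages: $99,280 + $26,730 = $126,010
Attorney fees: 10% of $126,010 = $12,601
Total recovery: $126,010 + $12,601 = $138,611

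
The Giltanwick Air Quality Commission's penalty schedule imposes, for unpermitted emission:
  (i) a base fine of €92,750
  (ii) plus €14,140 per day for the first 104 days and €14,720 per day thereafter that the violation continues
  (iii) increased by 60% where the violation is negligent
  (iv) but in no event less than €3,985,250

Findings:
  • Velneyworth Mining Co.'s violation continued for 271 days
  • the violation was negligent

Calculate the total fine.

€6,434,480

First 104 days: 104 × €14,140 = €1,470,560
Remaining days: (271 − 104) × €14,720 = €2,458,240
Per-day component: €1,470,560 + €2,458,240 = €3,928,800
Base plus per-day: €92,750 + €3,928,800 = €4,021,550
Enhancement: 60% of €4,021,550 = €2,412,930
Enhanced fine: €4,021,550 + €2,412,930 = €6,434,480
Minimum €3,985,250: €6,434,480 meets the minimum, no increase.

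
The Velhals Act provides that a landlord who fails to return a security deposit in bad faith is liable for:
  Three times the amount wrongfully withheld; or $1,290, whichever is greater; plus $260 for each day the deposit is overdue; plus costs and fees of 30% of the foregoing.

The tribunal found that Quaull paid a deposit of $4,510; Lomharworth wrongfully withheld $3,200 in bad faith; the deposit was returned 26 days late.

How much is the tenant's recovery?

$21,268

Trebled: 3 × $3,200 = $9,600
Minimum $1,290: $9,600 meets the minimum, no increase.
Late-return penalty: 26 × $260 = $6,760
Damages plus late penalty: $9,600 + $6,760 = $16,360
Costs and fees: 30% of $16,360 = $4,908
Total recovery: $16,360 + $4,908 = $21,268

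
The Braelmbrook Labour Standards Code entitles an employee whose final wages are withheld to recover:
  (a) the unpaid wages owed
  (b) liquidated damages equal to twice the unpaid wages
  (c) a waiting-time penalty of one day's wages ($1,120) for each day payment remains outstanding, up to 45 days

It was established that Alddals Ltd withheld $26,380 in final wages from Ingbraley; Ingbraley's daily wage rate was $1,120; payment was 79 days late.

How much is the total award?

Doubled: 2 × $26,380 = $52,760
Penalty days: min(79, 45) = 45
Waiting-time penalty: 45 × $1,120 = $50,400
Total award: $26,380 + $52,760 + $50,400 = $129,540

$129,540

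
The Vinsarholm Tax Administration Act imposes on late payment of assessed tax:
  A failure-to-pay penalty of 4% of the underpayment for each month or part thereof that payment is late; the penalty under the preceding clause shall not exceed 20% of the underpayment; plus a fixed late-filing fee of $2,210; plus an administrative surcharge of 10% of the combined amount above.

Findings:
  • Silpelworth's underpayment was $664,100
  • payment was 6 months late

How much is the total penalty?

Accrued rate: 4% × 6 = 24%, capped at 20% → 20%
Failure-to-pay penalty: 20% of $664,100 = $132,820
Penalty before surcharge: $132,820 + $2,210 = $135,030
Administrative surcharge: 10% of $135,030 = $13,503
Total penalty: $135,030 + $13,503 = $148,533

Penalty: $148,533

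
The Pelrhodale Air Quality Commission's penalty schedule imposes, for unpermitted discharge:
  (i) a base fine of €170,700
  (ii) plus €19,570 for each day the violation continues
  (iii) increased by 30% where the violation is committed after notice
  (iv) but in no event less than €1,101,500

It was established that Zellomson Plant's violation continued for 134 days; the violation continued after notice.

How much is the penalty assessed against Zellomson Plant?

€3,631,004

Per-day component: 134 × €19,570 = €2,622,380
Base plus per-day: €170,700 + €2,622,380 = €2,793,080
Enhancement: 30% of €2,793,080 = €837,924
Enhanced fine: €2,793,080 + €837,924 = €3,631,004
Minimum €1,101,500: €3,631,004 meets the minimum, no increase.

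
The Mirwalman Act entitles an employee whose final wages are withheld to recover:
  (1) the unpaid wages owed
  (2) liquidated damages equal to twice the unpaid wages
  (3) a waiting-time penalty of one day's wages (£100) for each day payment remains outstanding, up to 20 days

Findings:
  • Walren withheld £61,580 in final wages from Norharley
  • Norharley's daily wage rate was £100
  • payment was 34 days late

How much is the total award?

Total award: £186,740

Doubled: 2 × £61,580 = £123,160
Penalty days: min(34, 20) = 20
Waiting-time penalty: 20 × £100 = £2,000
Total award: £61,580 + £123,160 + £2,000 = £186,740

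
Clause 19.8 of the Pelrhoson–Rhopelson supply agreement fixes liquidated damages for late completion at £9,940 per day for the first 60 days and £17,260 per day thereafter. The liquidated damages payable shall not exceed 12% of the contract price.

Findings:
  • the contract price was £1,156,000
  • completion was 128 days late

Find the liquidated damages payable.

£138,720

First 60 days: 60 × £9,940 = £596,400
Remaining days: (128 − 60) × £17,260 = £1,173,680
Accrued per-day damages: £596,400 + £1,173,680 = £1,770,080
Cap: 12% of £1,156,000 = £138,720
Cap at £138,720: £1,770,080 exceeds the cap → £138,720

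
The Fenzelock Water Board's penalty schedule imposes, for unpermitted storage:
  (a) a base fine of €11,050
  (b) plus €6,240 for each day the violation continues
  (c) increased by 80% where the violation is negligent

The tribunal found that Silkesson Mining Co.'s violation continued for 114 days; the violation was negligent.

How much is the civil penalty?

Civil penalty: €1,300,338

Per-day component: 114 × €6,240 = €711,360
Base plus per-day: €11,050 + €711,360 = €722,410
Enhancement: 80% of €722,410 = €577,928
Enhanced fine: €722,410 + €577,928 = €1,300,338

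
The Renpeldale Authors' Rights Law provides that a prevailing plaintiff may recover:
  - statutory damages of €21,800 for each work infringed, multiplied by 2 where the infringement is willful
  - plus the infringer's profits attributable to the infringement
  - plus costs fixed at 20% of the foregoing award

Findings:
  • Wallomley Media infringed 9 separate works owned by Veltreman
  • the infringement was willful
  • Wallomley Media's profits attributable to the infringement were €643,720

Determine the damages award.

€1,243,344

Statutory damages: 9 × €21,800 = €196,200
Doubled: 2 × €196,200 = €392,400
Combined award: €392,400 + €643,720 = €1,036,120
Costs: 20% of €1,036,120 = €207,224
Award plus costs: €1,036,120 + €207,224 = €1,243,344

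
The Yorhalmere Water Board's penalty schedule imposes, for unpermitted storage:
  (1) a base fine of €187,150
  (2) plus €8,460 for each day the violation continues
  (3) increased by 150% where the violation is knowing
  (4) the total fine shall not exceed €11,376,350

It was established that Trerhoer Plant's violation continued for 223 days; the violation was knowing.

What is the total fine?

Civil penalty: €5,184,325

Per-day component: 223 × €8,460 = €1,886,580
Base plus per-day: €187,150 + €1,886,580 = €2,073,730
Enhancement: 150% of €2,073,730 = €3,110,595
Enhanced fine: €2,073,730 + €3,110,595 = €5,184,325
Cap at €11,376,350: €5,184,325 is within the cap, no reduction.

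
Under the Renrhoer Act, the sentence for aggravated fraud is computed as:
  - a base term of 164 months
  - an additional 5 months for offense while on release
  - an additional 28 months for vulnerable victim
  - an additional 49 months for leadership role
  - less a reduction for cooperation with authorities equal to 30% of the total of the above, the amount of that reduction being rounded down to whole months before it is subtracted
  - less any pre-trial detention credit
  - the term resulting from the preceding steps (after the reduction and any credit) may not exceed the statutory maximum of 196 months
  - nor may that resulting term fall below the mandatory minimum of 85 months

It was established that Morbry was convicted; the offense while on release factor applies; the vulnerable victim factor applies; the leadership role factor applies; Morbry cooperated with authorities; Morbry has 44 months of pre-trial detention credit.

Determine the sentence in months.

129 months

Offense while on release enhancement: +5 months
Vulnerable victim enhancement: +28 months
Leadership role enhancement: +49 months
Adjusted term: 164 months + 5 months + 28 months + 49 months = 246 months
Cooperation with authorities reduction: 30% of 246 months = 73 months (rounded down)
After reduction: 246 − 73 = 173 months
Less pre-trial detention credit: 173 months − 44 months = 129 months
Cap at 196 months: 129 months is within the cap, no reduction.
Minimum 85 months: 129 months meets the minimum, no increase.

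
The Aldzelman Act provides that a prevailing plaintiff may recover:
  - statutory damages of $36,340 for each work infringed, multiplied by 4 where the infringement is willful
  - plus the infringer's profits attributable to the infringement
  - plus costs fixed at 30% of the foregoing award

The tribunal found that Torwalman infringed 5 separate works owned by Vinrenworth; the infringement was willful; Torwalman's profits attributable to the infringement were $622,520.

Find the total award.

Statutory damages: 5 × $36,340 = $181,700
Multiplied by 4: 4 × $181,700 = $726,800
Combined award: $726,800 + $622,520 = $1,349,320
Costs: 30% of $1,349,320 = $404,796
Award plus costs: $1,349,320 + $404,796 = $1,754,116

$1,754,116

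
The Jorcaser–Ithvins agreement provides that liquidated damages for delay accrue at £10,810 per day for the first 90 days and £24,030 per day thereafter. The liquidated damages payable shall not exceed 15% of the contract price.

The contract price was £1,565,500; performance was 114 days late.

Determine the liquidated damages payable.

First 90 days: 90 × £10,810 = £972,900
Remaining days: (114 − 90) × £24,030 = £576,720
Accrued per-day damages: £972,900 + £576,720 = £1,549,620
Cap: 15% of £1,565,500 = £234,825
Cap at £234,825: £1,549,620 exceeds the cap → £234,825

£234,825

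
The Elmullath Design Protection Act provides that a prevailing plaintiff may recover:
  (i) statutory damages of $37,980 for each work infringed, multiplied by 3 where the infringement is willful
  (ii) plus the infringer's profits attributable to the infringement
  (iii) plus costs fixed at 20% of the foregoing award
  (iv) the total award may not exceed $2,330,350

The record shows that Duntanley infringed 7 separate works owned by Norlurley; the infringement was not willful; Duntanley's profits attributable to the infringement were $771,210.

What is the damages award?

Award: $1,244,484

Statutory damages: 7 × $37,980 = $265,860
Infringement not willful: no ×3 enhancement.
Combined award: $265,860 + $771,210 = $1,037,070
Costs: 20% of $1,037,070 = $207,414
Award plus costs: $1,037,070 + $207,414 = $1,244,484
Cap at $2,330,350: $1,244,484 is within the cap, no reduction.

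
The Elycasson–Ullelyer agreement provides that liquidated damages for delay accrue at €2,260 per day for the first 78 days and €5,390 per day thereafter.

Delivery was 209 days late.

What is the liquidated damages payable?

First 78 days: 78 × €2,260 = €176,280
Remaining days: (209 − 78) × €5,390 = €706,090
Accrued per-day damages: €176,280 + €706,090 = €882,370

€882,370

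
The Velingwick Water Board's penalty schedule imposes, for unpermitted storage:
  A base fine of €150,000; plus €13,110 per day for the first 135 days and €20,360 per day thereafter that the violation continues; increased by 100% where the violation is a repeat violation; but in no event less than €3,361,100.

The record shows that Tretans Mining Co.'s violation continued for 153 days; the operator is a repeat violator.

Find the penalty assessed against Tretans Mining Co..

€4,572,660

First 135 days: 135 × €13,110 = €1,769,850
Remaining days: (153 − 135) × €20,360 = €366,480
Per-day component: €1,769,850 + €366,480 = €2,136,330
Base plus per-day: €150,000 + €2,136,330 = €2,286,330
Enhancement: 100% of €2,286,330 = €2,286,330
Enhanced fine: €2,286,330 + €2,286,330 = €4,572,660
Minimum €3,361,100: €4,572,660 meets the minimum, no increase.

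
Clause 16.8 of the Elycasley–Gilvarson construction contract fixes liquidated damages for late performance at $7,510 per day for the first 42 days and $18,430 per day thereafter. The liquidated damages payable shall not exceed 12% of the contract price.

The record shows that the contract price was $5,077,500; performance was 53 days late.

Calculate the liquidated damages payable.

$518,150

First 42 days: 42 × $7,510 = $315,420
Remaining days: (53 − 42) × $18,430 = $202,730
Accrued per-day damages: $315,420 + $202,730 = $518,150
Cap: 12% of $5,077,500 = $609,300
Cap at $609,300: $518,150 is within the cap, no reduction.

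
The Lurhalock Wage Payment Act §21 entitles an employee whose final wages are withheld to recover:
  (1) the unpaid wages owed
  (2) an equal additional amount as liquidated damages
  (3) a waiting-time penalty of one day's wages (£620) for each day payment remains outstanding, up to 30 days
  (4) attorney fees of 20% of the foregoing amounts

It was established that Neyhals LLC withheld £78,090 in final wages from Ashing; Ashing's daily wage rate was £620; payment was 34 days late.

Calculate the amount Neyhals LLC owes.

Liquidated damages (equal amount): £78,090
Penalty days: min(34, 30) = 30
Waiting-time penalty: 30 × £620 = £18,600
Subtotal: £78,090 + £78,090 + £18,600 = £174,780
Attorney fees: 20% of £174,780 = £34,956
Total award: £174,780 + £34,956 = £209,736

£209,736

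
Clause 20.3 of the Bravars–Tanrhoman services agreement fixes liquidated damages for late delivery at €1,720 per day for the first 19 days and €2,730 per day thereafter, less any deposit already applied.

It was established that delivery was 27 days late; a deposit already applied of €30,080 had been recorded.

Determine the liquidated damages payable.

First 19 days: 19 × €1,720 = €32,680
Remaining days: (27 − 19) × €2,730 = €21,840
Accrued per-day damages: €32,680 + €21,840 = €54,520
Less deposit already applied: €54,520 − €30,080 = €24,440

€24,440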